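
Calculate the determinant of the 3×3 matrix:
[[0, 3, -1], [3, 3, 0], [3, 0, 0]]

Expansion along first row:
det = 0·det([[3,0],[0,0]]) - 3·det([[3,0],[3,0]]) + -1·det([[3,3],[3,0]])
    = 0·(3·0 - 0·0) - 3·(3·0 - 0·3) + -1·(3·0 - 3·3)
    = 0·0 - 3·0 + -1·-9
    = 0 + 0 + 9 = 9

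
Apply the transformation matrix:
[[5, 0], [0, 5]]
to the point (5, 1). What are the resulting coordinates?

Matrix multiplication:
[[5, 0], [0, 5]] × [5, 1]ᵀ
= [(5)(5) + (0)(1), (0)(5) + (5)(1)]ᵀ
= [25, 5]ᵀ
Result: (25, 5)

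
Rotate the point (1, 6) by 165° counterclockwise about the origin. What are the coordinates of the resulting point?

Rotation matrix for 165°: [[cos 165°, -sin 165°], [sin 165°, cos 165°]] ≈ [[-0.965926, -0.258819], [0.258819, -0.965926]]
[[-0.965926, -0.258819], [0.258819, -0.965926]] × [1, 6]ᵀ ≈ [-2.5188, -5.5367]ᵀ
Result: (-2.5188, -5.5367)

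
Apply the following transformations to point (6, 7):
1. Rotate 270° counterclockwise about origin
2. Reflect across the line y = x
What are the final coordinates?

Step 1: Rotate 270° → (7, -6)
Step 2: Reflect across line y = x → (-6, 7)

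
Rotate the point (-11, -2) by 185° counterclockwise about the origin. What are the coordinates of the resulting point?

Rotation matrix for 185°: [[cos 185°, -sin 185°], [sin 185°, cos 185°]] ≈ [[-0.996195, 0.087156], [-0.087156, -0.996195]]
[[-0.996195, 0.087156], [-0.087156, -0.996195]] × [-11, -2]ᵀ ≈ [10.7838, 2.9511]ᵀ
Result: (10.7838, 2.9511)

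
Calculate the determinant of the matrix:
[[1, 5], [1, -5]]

For a 2×2 matrix [[a, b], [c, d]], det = ad - bc
det = (1)(-5) - (5)(1) = -5 - 5 = -10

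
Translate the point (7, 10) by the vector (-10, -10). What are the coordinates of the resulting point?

Translation by (-10, -10) (homogeneous matrix [[1, 0, -10], [0, 1, -10], [0, 0, 1]]):
x' = 7 + -10 = -3
y' = 10 + -10 = 0
Result: (-3, 0)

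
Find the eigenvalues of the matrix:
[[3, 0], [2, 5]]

Characteristic equation: det(A - λI) = 0
λ² - (trace)λ + (det) = 0
trace = 3 + 5 = 8, det = (3)(5) - (0)(2) = 15
λ² - (8)λ + (15) = 0
λ = (8 ± √((8)² - 4·(15))) / 2 = (8 ± √4) / 2
Solving: λ = 3, 5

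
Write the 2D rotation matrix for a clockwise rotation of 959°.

Rotation matrix formula: [[cos θ, -sin θ], [sin θ, cos θ]]
A clockwise rotation by 959° is equivalent to a counterclockwise rotation by -959°.
For θ = -959°:
cos(-959°) = -0.5150
sin(-959°) = 0.8572
Result: [[-0.5150, -0.8572], [0.8572, -0.5150]]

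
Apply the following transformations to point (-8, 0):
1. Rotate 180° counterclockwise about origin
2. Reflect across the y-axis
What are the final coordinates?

Step 1: Rotate 180° → (8, 0)
Step 2: Reflect across y-axis → (-8, 0)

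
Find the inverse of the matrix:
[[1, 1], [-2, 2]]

For [[a,b],[c,d]], inverse = (1/det)·[[d,-b],[-c,a]]
det = (1)(2) - (1)(-2) = 2 - -2 = 4
Inverse = (1/4)·[[2, -1], [2, 1]]
= [[1/2, -1/4], [1/2, 1/4]]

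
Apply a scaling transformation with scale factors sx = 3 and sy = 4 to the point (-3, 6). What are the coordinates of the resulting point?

Scaling matrix:
[[3, 0], [0, 4]]
Result: (-3 × 3, 6 × 4) = (-9, 24)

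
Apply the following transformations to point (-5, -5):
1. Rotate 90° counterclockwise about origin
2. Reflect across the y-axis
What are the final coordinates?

Step 1: Rotate 90° → (5, -5)
Step 2: Reflect across y-axis → (-5, -5)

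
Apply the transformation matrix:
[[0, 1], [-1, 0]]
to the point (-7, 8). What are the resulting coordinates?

Matrix multiplication:
[[0, 1], [-1, 0]] × [-7, 8]ᵀ
= [(0)(-7) + (1)(8), (-1)(-7) + (0)(8)]ᵀ
= [8, 7]ᵀ
Result: (8, 7)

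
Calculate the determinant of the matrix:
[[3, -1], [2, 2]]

For a 2×2 matrix [[a, b], [c, d]], det = ad - bc
det = (3)(2) - (-1)(2) = 6 - -2 = 8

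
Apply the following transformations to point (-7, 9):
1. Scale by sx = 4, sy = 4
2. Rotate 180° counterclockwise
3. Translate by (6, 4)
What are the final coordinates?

Step 1: Scale → (-28, 36)
Step 2: Rotate 180° → (28, -36)
Step 3: Translate → (34, -32)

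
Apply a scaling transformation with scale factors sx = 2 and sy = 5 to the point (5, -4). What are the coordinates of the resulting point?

Scaling matrix:
[[2, 0], [0, 5]]
Result: (5 × 2, -4 × 5) = (10, -20)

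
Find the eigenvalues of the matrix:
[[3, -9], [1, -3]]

Characteristic equation: det(A - λI) = 0
λ² - (trace)λ + (det) = 0
trace = 3 + -3 = 0, det = (3)(-3) - (-9)(1) = 0
λ² - (0)λ + (0) = 0
λ = (0 ± √((0)² - 4·(0))) / 2 = (0 ± √0) / 2
Solving: λ = 0, 0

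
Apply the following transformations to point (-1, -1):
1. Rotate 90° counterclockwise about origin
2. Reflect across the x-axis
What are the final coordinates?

Step 1: Rotate 90° → (1, -1)
Step 2: Reflect across x-axis → (1, 1)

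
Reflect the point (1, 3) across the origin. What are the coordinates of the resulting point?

Reflection across origin: (1, 3) → (-1, -3)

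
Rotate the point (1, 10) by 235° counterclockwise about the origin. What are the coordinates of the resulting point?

Rotation matrix for 235°: [[cos 235°, -sin 235°], [sin 235°, cos 235°]] ≈ [[-0.573576, 0.819152], [-0.819152, -0.573576]]
[[-0.573576, 0.819152], [-0.819152, -0.573576]] × [1, 10]ᵀ ≈ [7.6179, -6.5549]ᵀ
Result: (7.6179, -6.5549)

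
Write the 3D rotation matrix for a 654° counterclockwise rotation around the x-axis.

Rotation matrix for counterclockwise 654° around x-axis:
cos(654°) = 0.4067, sin(654°) = -0.9135
Result: [[1, 0, 0], [0, 0.4067, 0.9135], [0, -0.9135, 0.4067]]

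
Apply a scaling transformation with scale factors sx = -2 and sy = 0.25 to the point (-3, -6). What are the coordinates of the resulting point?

Scaling matrix:
[[-2, 0], [0, 0.25]]
Result: (-3 × -2, -6 × 0.25) = (6, -1.5)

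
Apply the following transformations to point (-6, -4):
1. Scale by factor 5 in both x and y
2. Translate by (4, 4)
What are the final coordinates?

Step 1: Scale (-6, -4) by 5 → (-30, -20)
Step 2: Translate by (4, 4) → (-26, -16)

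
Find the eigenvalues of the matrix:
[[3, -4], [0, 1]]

Characteristic equation: det(A - λI) = 0
λ² - (trace)λ + (det) = 0
trace = 3 + 1 = 4, det = (3)(1) - (-4)(0) = 3
λ² - (4)λ + (3) = 0
λ = (4 ± √((4)² - 4·(3))) / 2 = (4 ± √4) / 2
Solving: λ = 1, 3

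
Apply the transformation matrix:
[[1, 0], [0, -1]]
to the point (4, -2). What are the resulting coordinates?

Matrix multiplication:
[[1, 0], [0, -1]] × [4, -2]ᵀ
= [(1)(4) + (0)(-2), (0)(4) + (-1)(-2)]ᵀ
= [4, 2]ᵀ
Result: (4, 2)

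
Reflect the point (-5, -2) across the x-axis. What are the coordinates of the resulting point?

Reflection across x-axis: (-5, -2) → (-5, 2)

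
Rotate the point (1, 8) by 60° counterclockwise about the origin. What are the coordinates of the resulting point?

Rotation matrix for 60°: [[cos 60°, -sin 60°], [sin 60°, cos 60°]] ≈ [[0.500000, -0.866025], [0.866025, 0.500000]]
[[0.500000, -0.866025], [0.866025, 0.500000]] × [1, 8]ᵀ ≈ [-6.4282, 4.8660]ᵀ
Result: (-6.4282, 4.8660)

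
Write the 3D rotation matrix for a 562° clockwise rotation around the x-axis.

Rotation matrix for clockwise 562° around x-axis:
A clockwise rotation by 562° is a counterclockwise rotation by -562°.
cos(-562°) = -0.9272, sin(-562°) = 0.3746
Result: [[1, 0, 0], [0, -0.9272, -0.3746], [0, 0.3746, -0.9272]]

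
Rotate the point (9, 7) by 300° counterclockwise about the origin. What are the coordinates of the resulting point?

Rotation matrix for 300°: [[cos 300°, -sin 300°], [sin 300°, cos 300°]] ≈ [[0.500000, 0.866025], [-0.866025, 0.500000]]
[[0.500000, 0.866025], [-0.866025, 0.500000]] × [9, 7]ᵀ ≈ [10.5622, -4.2942]ᵀ
Result: (10.5622, -4.2942)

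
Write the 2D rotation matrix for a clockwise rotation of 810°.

Rotation matrix formula: [[cos θ, -sin θ], [sin θ, cos θ]]
A clockwise rotation by 810° is equivalent to a counterclockwise rotation by -810°.
For θ = -810°:
cos(-810°) = 0
sin(-810°) = -1
Result: [[0, 1], [-1, 0]]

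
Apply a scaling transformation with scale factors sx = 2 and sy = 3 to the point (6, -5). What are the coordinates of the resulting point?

Scaling matrix:
[[2, 0], [0, 3]]
Result: (6 × 2, -5 × 3) = (12, -15)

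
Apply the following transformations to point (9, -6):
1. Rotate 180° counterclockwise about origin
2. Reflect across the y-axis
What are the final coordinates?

Step 1: Rotate 180° → (-9, 6)
Step 2: Reflect across y-axis → (9, 6)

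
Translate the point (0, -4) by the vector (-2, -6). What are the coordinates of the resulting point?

Translation by (-2, -6) (homogeneous matrix [[1, 0, -2], [0, 1, -6], [0, 0, 1]]):
x' = 0 + -2 = -2
y' = -4 + -6 = -10
Result: (-2, -10)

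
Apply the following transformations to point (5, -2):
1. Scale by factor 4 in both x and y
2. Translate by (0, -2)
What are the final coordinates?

Step 1: Scale (5, -2) by 4 → (20, -8)
Step 2: Translate by (0, -2) → (20, -10)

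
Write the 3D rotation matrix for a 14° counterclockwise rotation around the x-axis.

Rotation matrix for counterclockwise 14° around x-axis:
cos(14°) = 0.9703, sin(14°) = 0.2419
Result: [[1, 0, 0], [0, 0.9703, -0.2419], [0, 0.2419, 0.9703]]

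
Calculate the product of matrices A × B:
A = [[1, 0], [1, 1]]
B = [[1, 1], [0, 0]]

Matrix multiplication:
C[0][0] = 1×1 + 0×0 = 1
C[0][1] = 1×1 + 0×0 = 1
C[1][0] = 1×1 + 1×0 = 1
C[1][1] = 1×1 + 1×0 = 1
Result: [[1, 1], [1, 1]]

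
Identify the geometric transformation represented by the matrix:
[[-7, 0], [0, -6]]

This matrix represents: non-uniform scaling by sx = -7, sy = -6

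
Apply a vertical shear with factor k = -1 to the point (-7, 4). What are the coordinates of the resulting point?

Shear matrix for vertical shear with factor k = -1:
[[1, 0], [-1, 1]]
Result: (-7, 4) → (-7, 11)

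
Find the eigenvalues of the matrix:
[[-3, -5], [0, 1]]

Characteristic equation: det(A - λI) = 0
λ² - (trace)λ + (det) = 0
trace = -3 + 1 = -2, det = (-3)(1) - (-5)(0) = -3
λ² - (-2)λ + (-3) = 0
λ = (-2 ± √((-2)² - 4·(-3))) / 2 = (-2 ± √16) / 2
Solving: λ = -3, 1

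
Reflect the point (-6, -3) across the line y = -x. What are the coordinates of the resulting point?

Reflection across line y = -x: (-6, -3) → (3, 6)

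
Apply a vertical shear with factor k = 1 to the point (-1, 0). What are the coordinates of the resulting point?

Shear matrix for vertical shear with factor k = 1:
[[1, 0], [1, 1]]
Result: (-1, 0) → (-1, -1)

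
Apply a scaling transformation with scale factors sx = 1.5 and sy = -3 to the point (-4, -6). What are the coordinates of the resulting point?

Scaling matrix:
[[1.50, 0], [0, -3]]
Result: (-4 × 1.5, -6 × -3) = (-6, 18)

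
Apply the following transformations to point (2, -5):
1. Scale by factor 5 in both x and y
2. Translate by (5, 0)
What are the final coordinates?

Step 1: Scale (2, -5) by 5 → (10, -25)
Step 2: Translate by (5, 0) → (15, -25)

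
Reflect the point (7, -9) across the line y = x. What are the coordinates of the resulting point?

Reflection across line y = x: (7, -9) → (-9, 7)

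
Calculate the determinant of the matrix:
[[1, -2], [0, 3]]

For a 2×2 matrix [[a, b], [c, d]], det = ad - bc
det = (1)(3) - (-2)(0) = 3 - 0 = 3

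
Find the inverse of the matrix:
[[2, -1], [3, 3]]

For [[a,b],[c,d]], inverse = (1/det)·[[d,-b],[-c,a]]
det = (2)(3) - (-1)(3) = 6 - -3 = 9
Inverse = (1/9)·[[3, 1], [-3, 2]]
= [[1/3, 1/9], [-1/3, 2/9]]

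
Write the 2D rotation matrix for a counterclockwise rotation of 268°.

Rotation matrix formula: [[cos θ, -sin θ], [sin θ, cos θ]]
For θ = 268°:
cos(268°) = -0.0349
sin(268°) = -0.9994
Result: [[-0.0349, 0.9994], [-0.9994, -0.0349]]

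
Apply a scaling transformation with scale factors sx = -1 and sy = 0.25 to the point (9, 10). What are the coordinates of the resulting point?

Scaling matrix:
[[-1, 0], [0, 0.25]]
Result: (9 × -1, 10 × 0.25) = (-9, 2.5)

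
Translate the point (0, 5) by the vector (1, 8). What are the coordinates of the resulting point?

Translation by (1, 8) (homogeneous matrix [[1, 0, 1], [0, 1, 8], [0, 0, 1]]):
x' = 0 + 1 = 1
y' = 5 + 8 = 13
Result: (1, 13)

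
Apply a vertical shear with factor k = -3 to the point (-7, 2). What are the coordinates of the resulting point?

Shear matrix for vertical shear with factor k = -3:
[[1, 0], [-3, 1]]
Result: (-7, 2) → (-7, 23)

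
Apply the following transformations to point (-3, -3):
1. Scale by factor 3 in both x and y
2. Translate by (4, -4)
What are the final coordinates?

Step 1: Scale (-3, -3) by 3 → (-9, -9)
Step 2: Translate by (4, -4) → (-5, -13)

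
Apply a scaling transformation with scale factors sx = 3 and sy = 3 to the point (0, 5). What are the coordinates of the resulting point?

Scaling matrix:
[[3, 0], [0, 3]]
Result: (0 × 3, 5 × 3) = (0, 15)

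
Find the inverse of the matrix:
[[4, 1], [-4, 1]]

For [[a,b],[c,d]], inverse = (1/det)·[[d,-b],[-c,a]]
det = (4)(1) - (1)(-4) = 4 - -4 = 8
Inverse = (1/8)·[[1, -1], [4, 4]]
= [[1/8, -1/8], [1/2, 1/2]]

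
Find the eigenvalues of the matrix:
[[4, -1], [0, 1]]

Characteristic equation: det(A - λI) = 0
λ² - (trace)λ + (det) = 0
trace = 4 + 1 = 5, det = (4)(1) - (-1)(0) = 4
λ² - (5)λ + (4) = 0
λ = (5 ± √((5)² - 4·(4))) / 2 = (5 ± √9) / 2
Solving: λ = 1, 4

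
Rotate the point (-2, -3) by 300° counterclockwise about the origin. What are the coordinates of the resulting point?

Rotation matrix for 300°: [[cos 300°, -sin 300°], [sin 300°, cos 300°]] ≈ [[0.500000, 0.866025], [-0.866025, 0.500000]]
[[0.500000, 0.866025], [-0.866025, 0.500000]] × [-2, -3]ᵀ ≈ [-3.5981, 0.2321]ᵀ
Result: (-3.5981, 0.2321)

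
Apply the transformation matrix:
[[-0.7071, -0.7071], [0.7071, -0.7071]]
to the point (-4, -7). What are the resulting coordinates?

Matrix multiplication:
[[-0.7071, -0.7071], [0.7071, -0.7071]] × [-4, -7]ᵀ
= [(-0.7071)(-4) + (-0.7071)(-7), (0.7071)(-4) + (-0.7071)(-7)]ᵀ
= [7.7781, 2.1213]ᵀ
Result: (7.7781, 2.1213)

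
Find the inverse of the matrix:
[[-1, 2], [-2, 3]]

For [[a,b],[c,d]], inverse = (1/det)·[[d,-b],[-c,a]]
det = (-1)(3) - (2)(-2) = -3 - -4 = 1
Inverse = [[3, -2], [2, -1]]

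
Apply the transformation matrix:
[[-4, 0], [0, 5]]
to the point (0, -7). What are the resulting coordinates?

Matrix multiplication:
[[-4, 0], [0, 5]] × [0, -7]ᵀ
= [(-4)(0) + (0)(-7), (0)(0) + (5)(-7)]ᵀ
= [0, -35]ᵀ
Result: (0, -35)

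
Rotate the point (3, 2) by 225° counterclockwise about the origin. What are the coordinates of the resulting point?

Rotation matrix for 225°: [[cos 225°, -sin 225°], [sin 225°, cos 225°]] ≈ [[-0.707107, 0.707107], [-0.707107, -0.707107]]
[[-0.707107, 0.707107], [-0.707107, -0.707107]] × [3, 2]ᵀ ≈ [-0.7071, -3.5355]ᵀ
Result: (-0.7071, -3.5355)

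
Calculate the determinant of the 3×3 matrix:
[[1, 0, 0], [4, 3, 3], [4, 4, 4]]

Expansion along first row:
det = 1·det([[3,3],[4,4]]) - 0·det([[4,3],[4,4]]) + 0·det([[4,3],[4,4]])
    = 1·(3·4 - 3·4) - 0·(4·4 - 3·4) + 0·(4·4 - 3·4)
    = 1·0 - 0·4 + 0·4
    = 0 + 0 + 0 = 0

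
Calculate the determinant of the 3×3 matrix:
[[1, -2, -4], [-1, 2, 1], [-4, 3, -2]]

Expansion along first row:
det = 1·det([[2,1],[3,-2]]) - -2·det([[-1,1],[-4,-2]]) + -4·det([[-1,2],[-4,3]])
    = 1·(2·-2 - 1·3) - -2·(-1·-2 - 1·-4) + -4·(-1·3 - 2·-4)
    = 1·-7 - -2·6 + -4·5
    = -7 + 12 + -20 = -15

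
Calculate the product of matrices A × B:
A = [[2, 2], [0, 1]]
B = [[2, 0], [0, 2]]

Matrix multiplication:
C[0][0] = 2×2 + 2×0 = 4
C[0][1] = 2×0 + 2×2 = 4
C[1][0] = 0×2 + 1×0 = 0
C[1][1] = 0×0 + 1×2 = 2
Result: [[4, 4], [0, 2]]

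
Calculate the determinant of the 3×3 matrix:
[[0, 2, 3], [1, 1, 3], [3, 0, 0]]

Expansion along first row:
det = 0·det([[1,3],[0,0]]) - 2·det([[1,3],[3,0]]) + 3·det([[1,1],[3,0]])
    = 0·(1·0 - 3·0) - 2·(1·0 - 3·3) + 3·(1·0 - 1·3)
    = 0·0 - 2·-9 + 3·-3
    = 0 + 18 + -9 = 9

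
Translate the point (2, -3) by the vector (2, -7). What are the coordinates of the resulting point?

Translation by (2, -7) (homogeneous matrix [[1, 0, 2], [0, 1, -7], [0, 0, 1]]):
x' = 2 + 2 = 4
y' = -3 + -7 = -10
Result: (4, -10)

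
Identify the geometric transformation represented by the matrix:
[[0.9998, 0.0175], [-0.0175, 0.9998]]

This matrix represents: rotation by 359° counterclockwise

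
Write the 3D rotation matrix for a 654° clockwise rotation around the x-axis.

Rotation matrix for clockwise 654° around x-axis:
A clockwise rotation by 654° is a counterclockwise rotation by -654°.
cos(-654°) = 0.4067, sin(-654°) = 0.9135
Result: [[1, 0, 0], [0, 0.4067, -0.9135], [0, 0.9135, 0.4067]]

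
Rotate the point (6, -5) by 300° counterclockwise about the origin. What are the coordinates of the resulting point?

Rotation matrix for 300°: [[cos 300°, -sin 300°], [sin 300°, cos 300°]] ≈ [[0.500000, 0.866025], [-0.866025, 0.500000]]
[[0.500000, 0.866025], [-0.866025, 0.500000]] × [6, -5]ᵀ ≈ [-1.3301, -7.6962]ᵀ
Result: (-1.3301, -7.6962)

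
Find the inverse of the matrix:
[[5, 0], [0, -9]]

For [[a,b],[c,d]], inverse = (1/det)·[[d,-b],[-c,a]]
det = (5)(-9) - (0)(0) = -45 - 0 = -45
Inverse = (1/-45)·[[-9, 0], [0, 5]]
= [[1/5, 0], [0, -1/9]]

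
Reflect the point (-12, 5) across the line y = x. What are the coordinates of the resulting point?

Reflection across line y = x: (-12, 5) → (5, -12)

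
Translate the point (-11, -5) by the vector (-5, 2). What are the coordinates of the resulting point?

Translation by (-5, 2) (homogeneous matrix [[1, 0, -5], [0, 1, 2], [0, 0, 1]]):
x' = -11 + -5 = -16
y' = -5 + 2 = -3
Result: (-16, -3)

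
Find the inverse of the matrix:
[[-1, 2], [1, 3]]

For [[a,b],[c,d]], inverse = (1/det)·[[d,-b],[-c,a]]
det = (-1)(3) - (2)(1) = -3 - 2 = -5
Inverse = (1/-5)·[[3, -2], [-1, -1]]
= [[-3/5, 2/5], [1/5, 1/5]]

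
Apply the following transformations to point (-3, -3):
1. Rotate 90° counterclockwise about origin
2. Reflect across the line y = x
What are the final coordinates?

Step 1: Rotate 90° → (3, -3)
Step 2: Reflect across line y = x → (-3, 3)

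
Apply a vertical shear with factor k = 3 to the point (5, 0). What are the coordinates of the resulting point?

Shear matrix for vertical shear with factor k = 3:
[[1, 0], [3, 1]]
Result: (5, 0) → (5, 15)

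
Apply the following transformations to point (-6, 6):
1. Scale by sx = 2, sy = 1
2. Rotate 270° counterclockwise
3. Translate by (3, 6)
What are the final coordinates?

Step 1: Scale → (-12, 6)
Step 2: Rotate 270° → (6, 12)
Step 3: Translate → (9, 18)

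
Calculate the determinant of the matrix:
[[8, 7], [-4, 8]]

For a 2×2 matrix [[a, b], [c, d]], det = ad - bc
det = (8)(8) - (7)(-4) = 64 - -28 = 92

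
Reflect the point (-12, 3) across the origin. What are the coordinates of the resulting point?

Reflection across origin: (-12, 3) → (12, -3)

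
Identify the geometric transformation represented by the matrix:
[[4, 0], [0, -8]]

This matrix represents: non-uniform scaling by sx = 4, sy = -8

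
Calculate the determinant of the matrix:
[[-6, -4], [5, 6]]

For a 2×2 matrix [[a, b], [c, d]], det = ad - bc
det = (-6)(6) - (-4)(5) = -36 - -20 = -16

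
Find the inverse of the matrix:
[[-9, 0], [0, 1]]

For [[a,b],[c,d]], inverse = (1/det)·[[d,-b],[-c,a]]
det = (-9)(1) - (0)(0) = -9 - 0 = -9
Inverse = (1/-9)·[[1, 0], [0, -9]]
= [[-1/9, 0], [0, 1]]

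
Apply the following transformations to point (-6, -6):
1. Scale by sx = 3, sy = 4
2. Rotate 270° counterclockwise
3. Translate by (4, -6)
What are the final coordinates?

Step 1: Scale → (-18, -24)
Step 2: Rotate 270° → (-24, 18)
Step 3: Translate → (-20, 12)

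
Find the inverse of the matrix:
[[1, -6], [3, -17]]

For [[a,b],[c,d]], inverse = (1/det)·[[d,-b],[-c,a]]
det = (1)(-17) - (-6)(3) = -17 - -18 = 1
Inverse = [[-17, 6], [-3, 1]]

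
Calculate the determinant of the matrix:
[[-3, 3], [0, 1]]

For a 2×2 matrix [[a, b], [c, d]], det = ad - bc
det = (-3)(1) - (3)(0) = -3 - 0 = -3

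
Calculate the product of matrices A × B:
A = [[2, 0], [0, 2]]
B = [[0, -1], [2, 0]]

Matrix multiplication:
C[0][0] = 2×0 + 0×2 = 0
C[0][1] = 2×-1 + 0×0 = -2
C[1][0] = 0×0 + 2×2 = 4
C[1][1] = 0×-1 + 2×0 = 0
Result: [[0, -2], [4, 0]]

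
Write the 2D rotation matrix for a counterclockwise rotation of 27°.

Rotation matrix formula: [[cos θ, -sin θ], [sin θ, cos θ]]
For θ = 27°:
cos(27°) = 0.8910
sin(27°) = 0.4540
Result: [[0.8910, -0.4540], [0.4540, 0.8910]]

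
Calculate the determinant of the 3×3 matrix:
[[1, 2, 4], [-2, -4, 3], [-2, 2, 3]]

Expansion along first row:
det = 1·det([[-4,3],[2,3]]) - 2·det([[-2,3],[-2,3]]) + 4·det([[-2,-4],[-2,2]])
    = 1·(-4·3 - 3·2) - 2·(-2·3 - 3·-2) + 4·(-2·2 - -4·-2)
    = 1·-18 - 2·0 + 4·-12
    = -18 + 0 + -48 = -66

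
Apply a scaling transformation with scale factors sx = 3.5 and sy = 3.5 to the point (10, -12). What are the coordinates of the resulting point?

Scaling matrix:
[[3.50, 0], [0, 3.50]]
Result: (10 × 3.5, -12 × 3.5) = (35, -42)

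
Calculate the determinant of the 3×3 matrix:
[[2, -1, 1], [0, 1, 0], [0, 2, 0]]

Expansion along first row:
det = 2·det([[1,0],[2,0]]) - -1·det([[0,0],[0,0]]) + 1·det([[0,1],[0,2]])
    = 2·(1·0 - 0·2) - -1·(0·0 - 0·0) + 1·(0·2 - 1·0)
    = 2·0 - -1·0 + 1·0
    = 0 + 0 + 0 = 0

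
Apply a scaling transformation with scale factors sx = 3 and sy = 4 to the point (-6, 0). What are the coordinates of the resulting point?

Scaling matrix:
[[3, 0], [0, 4]]
Result: (-6 × 3, 0 × 4) = (-18, 0)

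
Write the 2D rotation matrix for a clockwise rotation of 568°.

Rotation matrix formula: [[cos θ, -sin θ], [sin θ, cos θ]]
A clockwise rotation by 568° is equivalent to a counterclockwise rotation by -568°.
For θ = -568°:
cos(-568°) = -0.8829
sin(-568°) = 0.4695
Result: [[-0.8829, -0.4695], [0.4695, -0.8829]]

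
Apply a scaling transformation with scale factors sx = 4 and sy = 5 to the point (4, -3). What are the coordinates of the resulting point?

Scaling matrix:
[[4, 0], [0, 5]]
Result: (4 × 4, -3 × 5) = (16, -15)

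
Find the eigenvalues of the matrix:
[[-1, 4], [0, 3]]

Characteristic equation: det(A - λI) = 0
λ² - (trace)λ + (det) = 0
trace = -1 + 3 = 2, det = (-1)(3) - (4)(0) = -3
λ² - (2)λ + (-3) = 0
λ = (2 ± √((2)² - 4·(-3))) / 2 = (2 ± √16) / 2
Solving: λ = -1, 3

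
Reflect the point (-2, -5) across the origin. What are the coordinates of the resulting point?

Reflection across origin: (-2, -5) → (2, 5)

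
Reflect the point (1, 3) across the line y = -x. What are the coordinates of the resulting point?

Reflection across line y = -x: (1, 3) → (-3, -1)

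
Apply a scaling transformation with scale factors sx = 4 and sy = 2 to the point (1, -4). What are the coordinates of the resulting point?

Scaling matrix:
[[4, 0], [0, 2]]
Result: (1 × 4, -4 × 2) = (4, -8)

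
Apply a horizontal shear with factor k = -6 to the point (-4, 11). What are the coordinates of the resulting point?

Shear matrix for horizontal shear with factor k = -6:
[[1, -6], [0, 1]]
Result: (-4, 11) → (-70, 11)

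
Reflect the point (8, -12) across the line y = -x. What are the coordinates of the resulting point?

Reflection across line y = -x: (8, -12) → (12, -8)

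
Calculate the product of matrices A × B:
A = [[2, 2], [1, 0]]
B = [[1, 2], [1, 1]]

Matrix multiplication:
C[0][0] = 2×1 + 2×1 = 4
C[0][1] = 2×2 + 2×1 = 6
C[1][0] = 1×1 + 0×1 = 1
C[1][1] = 1×2 + 0×1 = 2
Result: [[4, 6], [1, 2]]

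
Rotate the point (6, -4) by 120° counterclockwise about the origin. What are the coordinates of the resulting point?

Rotation matrix for 120°: [[cos 120°, -sin 120°], [sin 120°, cos 120°]] ≈ [[-0.500000, -0.866025], [0.866025, -0.500000]]
[[-0.500000, -0.866025], [0.866025, -0.500000]] × [6, -4]ᵀ ≈ [0.4641, 7.1962]ᵀ
Result: (0.4641, 7.1962)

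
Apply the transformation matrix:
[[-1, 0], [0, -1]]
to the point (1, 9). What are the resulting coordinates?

Matrix multiplication:
[[-1, 0], [0, -1]] × [1, 9]ᵀ
= [(-1)(1) + (0)(9), (0)(1) + (-1)(9)]ᵀ
= [-1, -9]ᵀ
Result: (-1, -9)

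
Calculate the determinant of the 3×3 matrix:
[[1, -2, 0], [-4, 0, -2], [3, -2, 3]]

Expansion along first row:
det = 1·det([[0,-2],[-2,3]]) - -2·det([[-4,-2],[3,3]]) + 0·det([[-4,0],[3,-2]])
    = 1·(0·3 - -2·-2) - -2·(-4·3 - -2·3) + 0·(-4·-2 - 0·3)
    = 1·-4 - -2·-6 + 0·8
    = -4 + -12 + 0 = -16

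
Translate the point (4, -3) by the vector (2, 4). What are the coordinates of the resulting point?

Translation by (2, 4) (homogeneous matrix [[1, 0, 2], [0, 1, 4], [0, 0, 1]]):
x' = 4 + 2 = 6
y' = -3 + 4 = 1
Result: (6, 1)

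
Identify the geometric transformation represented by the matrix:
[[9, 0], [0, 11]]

This matrix represents: non-uniform scaling by sx = 9, sy = 11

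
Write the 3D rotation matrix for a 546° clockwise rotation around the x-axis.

Rotation matrix for clockwise 546° around x-axis:
A clockwise rotation by 546° is a counterclockwise rotation by -546°.
cos(-546°) = -0.9945, sin(-546°) = 0.1045
Result: [[1, 0, 0], [0, -0.9945, -0.1045], [0, 0.1045, -0.9945]]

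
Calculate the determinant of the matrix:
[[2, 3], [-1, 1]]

For a 2×2 matrix [[a, b], [c, d]], det = ad - bc
det = (2)(1) - (3)(-1) = 2 - -3 = 5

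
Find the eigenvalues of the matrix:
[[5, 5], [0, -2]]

Characteristic equation: det(A - λI) = 0
λ² - (trace)λ + (det) = 0
trace = 5 + -2 = 3, det = (5)(-2) - (5)(0) = -10
λ² - (3)λ + (-10) = 0
λ = (3 ± √((3)² - 4·(-10))) / 2 = (3 ± √49) / 2
Solving: λ = -2, 5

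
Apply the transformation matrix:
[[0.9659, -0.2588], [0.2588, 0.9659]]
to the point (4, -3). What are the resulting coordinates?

Matrix multiplication:
[[0.9659, -0.2588], [0.2588, 0.9659]] × [4, -3]ᵀ
= [(0.9659)(4) + (-0.2588)(-3), (0.2588)(4) + (0.9659)(-3)]ᵀ
= [4.6400, -1.8625]ᵀ
Result: (4.6400, -1.8625)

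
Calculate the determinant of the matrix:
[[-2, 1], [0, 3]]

For a 2×2 matrix [[a, b], [c, d]], det = ad - bc
det = (-2)(3) - (1)(0) = -6 - 0 = -6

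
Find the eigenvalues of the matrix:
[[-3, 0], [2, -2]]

Characteristic equation: det(A - λI) = 0
λ² - (trace)λ + (det) = 0
trace = -3 + -2 = -5, det = (-3)(-2) - (0)(2) = 6
λ² - (-5)λ + (6) = 0
λ = (-5 ± √((-5)² - 4·(6))) / 2 = (-5 ± √1) / 2
Solving: λ = -3, -2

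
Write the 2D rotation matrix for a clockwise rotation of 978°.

Rotation matrix formula: [[cos θ, -sin θ], [sin θ, cos θ]]
A clockwise rotation by 978° is equivalent to a counterclockwise rotation by -978°.
For θ = -978°:
cos(-978°) = -0.2079
sin(-978°) = 0.9781
Result: [[-0.2079, -0.9781], [0.9781, -0.2079]]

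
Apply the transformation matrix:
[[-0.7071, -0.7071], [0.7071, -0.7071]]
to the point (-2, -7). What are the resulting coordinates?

Matrix multiplication:
[[-0.7071, -0.7071], [0.7071, -0.7071]] × [-2, -7]ᵀ
= [(-0.7071)(-2) + (-0.7071)(-7), (0.7071)(-2) + (-0.7071)(-7)]ᵀ
= [6.3639, 3.5355]ᵀ
Result: (6.3639, 3.5355)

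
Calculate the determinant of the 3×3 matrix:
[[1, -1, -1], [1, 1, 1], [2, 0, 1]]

Expansion along first row:
det = 1·det([[1,1],[0,1]]) - -1·det([[1,1],[2,1]]) + -1·det([[1,1],[2,0]])
    = 1·(1·1 - 1·0) - -1·(1·1 - 1·2) + -1·(1·0 - 1·2)
    = 1·1 - -1·-1 + -1·-2
    = 1 + -1 + 2 = 2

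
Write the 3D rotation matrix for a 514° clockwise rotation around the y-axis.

Rotation matrix for clockwise 514° around y-axis:
A clockwise rotation by 514° is a counterclockwise rotation by -514°.
cos(-514°) = -0.8988, sin(-514°) = -0.4384
Result: [[-0.8988, 0, -0.4384], [0, 1, 0], [0.4384, 0, -0.8988]]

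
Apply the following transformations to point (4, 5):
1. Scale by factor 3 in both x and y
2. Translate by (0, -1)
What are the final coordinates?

Step 1: Scale (4, 5) by 3 → (12, 15)
Step 2: Translate by (0, -1) → (12, 14)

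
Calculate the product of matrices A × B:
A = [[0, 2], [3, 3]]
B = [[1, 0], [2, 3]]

Matrix multiplication:
C[0][0] = 0×1 + 2×2 = 4
C[0][1] = 0×0 + 2×3 = 6
C[1][0] = 3×1 + 3×2 = 9
C[1][1] = 3×0 + 3×3 = 9
Result: [[4, 6], [9, 9]]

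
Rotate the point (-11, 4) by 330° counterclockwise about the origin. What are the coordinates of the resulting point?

Rotation matrix for 330°: [[cos 330°, -sin 330°], [sin 330°, cos 330°]] ≈ [[0.866025, 0.500000], [-0.500000, 0.866025]]
[[0.866025, 0.500000], [-0.500000, 0.866025]] × [-11, 4]ᵀ ≈ [-7.5263, 8.9641]ᵀ
Result: (-7.5263, 8.9641)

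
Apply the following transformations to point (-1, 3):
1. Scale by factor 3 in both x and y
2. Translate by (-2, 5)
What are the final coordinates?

Step 1: Scale (-1, 3) by 3 → (-3, 9)
Step 2: Translate by (-2, 5) → (-5, 14)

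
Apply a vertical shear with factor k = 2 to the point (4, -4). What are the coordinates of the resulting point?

Shear matrix for vertical shear with factor k = 2:
[[1, 0], [2, 1]]
Result: (4, -4) → (4, 4)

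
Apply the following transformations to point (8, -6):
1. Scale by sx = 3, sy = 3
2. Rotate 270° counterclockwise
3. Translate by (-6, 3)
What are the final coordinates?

Step 1: Scale → (24, -18)
Step 2: Rotate 270° → (-18, -24)
Step 3: Translate → (-24, -21)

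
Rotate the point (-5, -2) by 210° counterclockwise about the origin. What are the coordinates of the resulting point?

Rotation matrix for 210°: [[cos 210°, -sin 210°], [sin 210°, cos 210°]] ≈ [[-0.866025, 0.500000], [-0.500000, -0.866025]]
[[-0.866025, 0.500000], [-0.500000, -0.866025]] × [-5, -2]ᵀ ≈ [3.3301, 4.2321]ᵀ
Result: (3.3301, 4.2321)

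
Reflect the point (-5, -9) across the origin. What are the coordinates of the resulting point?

Reflection across origin: (-5, -9) → (5, 9)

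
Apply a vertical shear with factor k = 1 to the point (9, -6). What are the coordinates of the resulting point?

Shear matrix for vertical shear with factor k = 1:
[[1, 0], [1, 1]]
Result: (9, -6) → (9, 3)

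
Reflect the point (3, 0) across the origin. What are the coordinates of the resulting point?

Reflection across origin: (3, 0) → (-3, 0)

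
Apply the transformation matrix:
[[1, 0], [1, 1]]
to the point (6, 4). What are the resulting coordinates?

Matrix multiplication:
[[1, 0], [1, 1]] × [6, 4]ᵀ
= [(1)(6) + (0)(4), (1)(6) + (1)(4)]ᵀ
= [6, 10]ᵀ
Result: (6, 10)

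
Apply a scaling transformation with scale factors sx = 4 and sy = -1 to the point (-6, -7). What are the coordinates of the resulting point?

Scaling matrix:
[[4, 0], [0, -1]]
Result: (-6 × 4, -7 × -1) = (-24, 7)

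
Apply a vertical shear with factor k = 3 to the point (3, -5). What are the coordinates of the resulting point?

Shear matrix for vertical shear with factor k = 3:
[[1, 0], [3, 1]]
Result: (3, -5) → (3, 4)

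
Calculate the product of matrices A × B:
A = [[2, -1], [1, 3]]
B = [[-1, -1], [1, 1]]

Matrix multiplication:
C[0][0] = 2×-1 + -1×1 = -3
C[0][1] = 2×-1 + -1×1 = -3
C[1][0] = 1×-1 + 3×1 = 2
C[1][1] = 1×-1 + 3×1 = 2
Result: [[-3, -3], [2, 2]]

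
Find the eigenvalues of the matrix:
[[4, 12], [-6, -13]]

Characteristic equation: det(A - λI) = 0
λ² - (trace)λ + (det) = 0
trace = 4 + -13 = -9, det = (4)(-13) - (12)(-6) = 20
λ² - (-9)λ + (20) = 0
λ = (-9 ± √((-9)² - 4·(20))) / 2 = (-9 ± √1) / 2
Solving: λ = -5, -4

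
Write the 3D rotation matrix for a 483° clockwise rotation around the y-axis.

Rotation matrix for clockwise 483° around y-axis:
A clockwise rotation by 483° is a counterclockwise rotation by -483°.
cos(-483°) = -0.5446, sin(-483°) = -0.8387
Result: [[-0.5446, 0, -0.8387], [0, 1, 0], [0.8387, 0, -0.5446]]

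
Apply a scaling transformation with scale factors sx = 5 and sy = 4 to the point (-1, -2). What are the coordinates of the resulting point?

Scaling matrix:
[[5, 0], [0, 4]]
Result: (-1 × 5, -2 × 4) = (-5, -8)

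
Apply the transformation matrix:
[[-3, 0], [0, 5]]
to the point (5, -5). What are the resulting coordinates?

Matrix multiplication:
[[-3, 0], [0, 5]] × [5, -5]ᵀ
= [(-3)(5) + (0)(-5), (0)(5) + (5)(-5)]ᵀ
= [-15, -25]ᵀ
Result: (-15, -25)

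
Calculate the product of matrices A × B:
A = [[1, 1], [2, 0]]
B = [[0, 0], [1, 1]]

Matrix multiplication:
C[0][0] = 1×0 + 1×1 = 1
C[0][1] = 1×0 + 1×1 = 1
C[1][0] = 2×0 + 0×1 = 0
C[1][1] = 2×0 + 0×1 = 0
Result: [[1, 1], [0, 0]]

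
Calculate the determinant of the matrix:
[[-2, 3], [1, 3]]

For a 2×2 matrix [[a, b], [c, d]], det = ad - bc
det = (-2)(3) - (3)(1) = -6 - 3 = -9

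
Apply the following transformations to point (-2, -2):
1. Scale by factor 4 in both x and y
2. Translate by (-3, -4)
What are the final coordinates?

Step 1: Scale (-2, -2) by 4 → (-8, -8)
Step 2: Translate by (-3, -4) → (-11, -12)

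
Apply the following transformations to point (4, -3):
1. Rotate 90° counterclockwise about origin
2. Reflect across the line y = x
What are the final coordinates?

Step 1: Rotate 90° → (3, 4)
Step 2: Reflect across line y = x → (4, 3)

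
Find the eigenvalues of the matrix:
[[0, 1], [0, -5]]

Characteristic equation: det(A - λI) = 0
λ² - (trace)λ + (det) = 0
trace = 0 + -5 = -5, det = (0)(-5) - (1)(0) = 0
λ² - (-5)λ + (0) = 0
λ = (-5 ± √((-5)² - 4·(0))) / 2 = (-5 ± √25) / 2
Solving: λ = -5, 0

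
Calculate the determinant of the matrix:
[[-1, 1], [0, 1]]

For a 2×2 matrix [[a, b], [c, d]], det = ad - bc
det = (-1)(1) - (1)(0) = -1 - 0 = -1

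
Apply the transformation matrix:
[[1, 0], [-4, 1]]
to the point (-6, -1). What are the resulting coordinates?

Matrix multiplication:
[[1, 0], [-4, 1]] × [-6, -1]ᵀ
= [(1)(-6) + (0)(-1), (-4)(-6) + (1)(-1)]ᵀ
= [-6, 23]ᵀ
Result: (-6, 23)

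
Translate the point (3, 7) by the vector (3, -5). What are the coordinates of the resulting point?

Translation by (3, -5) (homogeneous matrix [[1, 0, 3], [0, 1, -5], [0, 0, 1]]):
x' = 3 + 3 = 6
y' = 7 + -5 = 2
Result: (6, 2)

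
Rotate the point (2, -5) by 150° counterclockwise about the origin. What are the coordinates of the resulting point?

Rotation matrix for 150°: [[cos 150°, -sin 150°], [sin 150°, cos 150°]] ≈ [[-0.866025, -0.500000], [0.500000, -0.866025]]
[[-0.866025, -0.500000], [0.500000, -0.866025]] × [2, -5]ᵀ ≈ [0.7679, 5.3301]ᵀ
Result: (0.7679, 5.3301)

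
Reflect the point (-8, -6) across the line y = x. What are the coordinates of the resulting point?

Reflection across line y = x: (-8, -6) → (-6, -8)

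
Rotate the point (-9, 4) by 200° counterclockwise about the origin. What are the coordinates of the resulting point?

Rotation matrix for 200°: [[cos 200°, -sin 200°], [sin 200°, cos 200°]] ≈ [[-0.939693, 0.342020], [-0.342020, -0.939693]]
[[-0.939693, 0.342020], [-0.342020, -0.939693]] × [-9, 4]ᵀ ≈ [9.8253, -0.6806]ᵀ
Result: (9.8253, -0.6806)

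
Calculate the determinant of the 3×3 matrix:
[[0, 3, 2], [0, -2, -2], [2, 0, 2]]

Expansion along first row:
det = 0·det([[-2,-2],[0,2]]) - 3·det([[0,-2],[2,2]]) + 2·det([[0,-2],[2,0]])
    = 0·(-2·2 - -2·0) - 3·(0·2 - -2·2) + 2·(0·0 - -2·2)
    = 0·-4 - 3·4 + 2·4
    = 0 + -12 + 8 = -4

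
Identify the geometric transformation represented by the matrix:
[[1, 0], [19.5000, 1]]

This matrix represents: vertical shear with factor 19.5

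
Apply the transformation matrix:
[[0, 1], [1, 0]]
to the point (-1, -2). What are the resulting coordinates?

Matrix multiplication:
[[0, 1], [1, 0]] × [-1, -2]ᵀ
= [(0)(-1) + (1)(-2), (1)(-1) + (0)(-2)]ᵀ
= [-2, -1]ᵀ
Result: (-2, -1)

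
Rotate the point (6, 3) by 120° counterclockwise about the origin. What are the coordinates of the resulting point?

Rotation matrix for 120°: [[cos 120°, -sin 120°], [sin 120°, cos 120°]] ≈ [[-0.500000, -0.866025], [0.866025, -0.500000]]
[[-0.500000, -0.866025], [0.866025, -0.500000]] × [6, 3]ᵀ ≈ [-5.5981, 3.6962]ᵀ
Result: (-5.5981, 3.6962)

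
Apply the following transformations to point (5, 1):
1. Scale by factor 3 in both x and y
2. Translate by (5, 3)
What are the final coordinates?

Step 1: Scale (5, 1) by 3 → (15, 3)
Step 2: Translate by (5, 3) → (20, 6)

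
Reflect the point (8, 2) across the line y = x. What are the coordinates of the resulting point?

Reflection across line y = x: (8, 2) → (2, 8)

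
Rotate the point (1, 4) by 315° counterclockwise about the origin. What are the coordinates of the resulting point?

Rotation matrix for 315°: [[cos 315°, -sin 315°], [sin 315°, cos 315°]] ≈ [[0.707107, 0.707107], [-0.707107, 0.707107]]
[[0.707107, 0.707107], [-0.707107, 0.707107]] × [1, 4]ᵀ ≈ [3.5355, 2.1213]ᵀ
Result: (3.5355, 2.1213)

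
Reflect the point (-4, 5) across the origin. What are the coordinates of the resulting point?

Reflection across origin: (-4, 5) → (4, -5)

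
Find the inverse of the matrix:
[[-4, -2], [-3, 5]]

For [[a,b],[c,d]], inverse = (1/det)·[[d,-b],[-c,a]]
det = (-4)(5) - (-2)(-3) = -20 - 6 = -26
Inverse = (1/-26)·[[5, 2], [3, -4]]
= [[-5/26, -1/13], [-3/26, 2/13]]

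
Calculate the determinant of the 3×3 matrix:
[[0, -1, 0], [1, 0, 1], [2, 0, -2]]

Expansion along first row:
det = 0·det([[0,1],[0,-2]]) - -1·det([[1,1],[2,-2]]) + 0·det([[1,0],[2,0]])
    = 0·(0·-2 - 1·0) - -1·(1·-2 - 1·2) + 0·(1·0 - 0·2)
    = 0·0 - -1·-4 + 0·0
    = 0 + -4 + 0 = -4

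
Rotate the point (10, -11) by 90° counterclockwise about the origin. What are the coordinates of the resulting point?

Rotation matrix for 90°: [[cos 90°, -sin 90°], [sin 90°, cos 90°]] = [[0, -1], [1, 0]]
[[0, -1], [1, 0]] × [10, -11]ᵀ = [11, 10]ᵀ
Result: (11, 10)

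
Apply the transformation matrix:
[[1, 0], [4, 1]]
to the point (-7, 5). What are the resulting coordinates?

Matrix multiplication:
[[1, 0], [4, 1]] × [-7, 5]ᵀ
= [(1)(-7) + (0)(5), (4)(-7) + (1)(5)]ᵀ
= [-7, -23]ᵀ
Result: (-7, -23)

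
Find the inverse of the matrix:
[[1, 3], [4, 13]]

For [[a,b],[c,d]], inverse = (1/det)·[[d,-b],[-c,a]]
det = (1)(13) - (3)(4) = 13 - 12 = 1
Inverse = [[13, -3], [-4, 1]]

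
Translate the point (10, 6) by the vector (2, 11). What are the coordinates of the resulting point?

Translation by (2, 11) (homogeneous matrix [[1, 0, 2], [0, 1, 11], [0, 0, 1]]):
x' = 10 + 2 = 12
y' = 6 + 11 = 17
Result: (12, 17)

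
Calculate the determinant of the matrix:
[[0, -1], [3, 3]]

For a 2×2 matrix [[a, b], [c, d]], det = ad - bc
det = (0)(3) - (-1)(3) = 0 - -3 = 3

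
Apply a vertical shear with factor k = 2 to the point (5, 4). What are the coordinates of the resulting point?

Shear matrix for vertical shear with factor k = 2:
[[1, 0], [2, 1]]
Result: (5, 4) → (5, 14)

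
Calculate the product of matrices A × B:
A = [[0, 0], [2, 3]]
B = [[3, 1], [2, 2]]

Matrix multiplication:
C[0][0] = 0×3 + 0×2 = 0
C[0][1] = 0×1 + 0×2 = 0
C[1][0] = 2×3 + 3×2 = 12
C[1][1] = 2×1 + 3×2 = 8
Result: [[0, 0], [12, 8]]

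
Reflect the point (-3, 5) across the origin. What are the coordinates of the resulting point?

Reflection across origin: (-3, 5) → (3, -5)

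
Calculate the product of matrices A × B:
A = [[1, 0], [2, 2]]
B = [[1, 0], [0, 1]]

Matrix multiplication:
C[0][0] = 1×1 + 0×0 = 1
C[0][1] = 1×0 + 0×1 = 0
C[1][0] = 2×1 + 2×0 = 2
C[1][1] = 2×0 + 2×1 = 2
Result: [[1, 0], [2, 2]]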